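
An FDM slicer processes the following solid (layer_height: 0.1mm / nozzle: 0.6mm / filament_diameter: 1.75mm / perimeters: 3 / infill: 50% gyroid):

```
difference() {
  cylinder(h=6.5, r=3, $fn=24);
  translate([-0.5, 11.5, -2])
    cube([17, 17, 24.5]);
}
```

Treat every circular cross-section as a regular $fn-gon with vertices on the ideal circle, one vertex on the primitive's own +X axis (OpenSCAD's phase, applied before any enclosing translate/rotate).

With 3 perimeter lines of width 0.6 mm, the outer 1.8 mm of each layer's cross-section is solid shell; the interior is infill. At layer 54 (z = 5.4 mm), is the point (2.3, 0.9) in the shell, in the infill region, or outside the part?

shell

At z = 5.4 mm: the r=3 cylinder gives a regular 24-gon of circumradius 3 (constant along its height); the 17×17 cube at (-0.5, 11.5) contributes its full rectangle; Subtracting the remaining from the first: starting from the r=3 cylinder, the 17×17 cube at (-0.5, 11.5) misses the remaining region (no effect) — 1 connected region. Overall, the cross-section is a single solid region. The nearest boundary edge runs (2.60, 1.50)→(2.90, 0.78); distance from the point to it = 0.50 mm. The point is inside the cross-section, 0.50 mm from the nearest boundary — within the 1.8 mm shell band (3 × 0.6).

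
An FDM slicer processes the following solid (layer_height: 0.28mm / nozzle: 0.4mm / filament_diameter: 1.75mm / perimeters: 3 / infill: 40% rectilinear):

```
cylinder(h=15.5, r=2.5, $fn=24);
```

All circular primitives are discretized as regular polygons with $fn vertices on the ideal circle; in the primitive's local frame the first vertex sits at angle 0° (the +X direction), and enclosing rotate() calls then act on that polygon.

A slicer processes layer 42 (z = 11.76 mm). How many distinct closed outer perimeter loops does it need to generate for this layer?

1

At z = 11.76 mm: the r=2.5 cylinder gives a regular 24-gon of circumradius 2.5 (constant along its height). The result has 1 disconnected region.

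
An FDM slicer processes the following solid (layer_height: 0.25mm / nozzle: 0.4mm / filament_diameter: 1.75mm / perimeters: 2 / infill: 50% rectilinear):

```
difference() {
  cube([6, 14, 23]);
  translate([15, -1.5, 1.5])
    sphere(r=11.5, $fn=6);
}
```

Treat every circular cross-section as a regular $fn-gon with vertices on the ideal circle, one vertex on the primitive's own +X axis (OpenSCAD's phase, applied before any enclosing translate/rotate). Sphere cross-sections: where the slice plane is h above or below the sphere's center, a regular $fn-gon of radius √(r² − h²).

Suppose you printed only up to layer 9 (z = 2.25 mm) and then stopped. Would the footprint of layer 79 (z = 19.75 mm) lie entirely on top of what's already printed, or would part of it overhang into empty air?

part overhangs

Compare the two slices. At z = 2.25: the 6×14 cube contributes its full rectangle (area 84.00 mm²); the r=11.5 sphere at (15, -1.5) contributes a regular 6-gon of circumradius √(11.5²−0.75²) = 11.476 (area = (6/2)·11.476²·sin(360°/6) = 342.13 mm²); Taking the first minus the rest: starting from the 6×14 cube (84.00 mm²), the r=11.5 sphere at (15, -1.5) partially overlaps it — only the 2.24 mm² overlap (of its 342.13 mm²) is removed, clipping the outline — area = 81.76 mm². At z = 19.75: the cube is present — its section is the full 6×14 rectangle (area 84.00 mm²); the sphere at (15, -1.5) is absent (|z−center|=18.250 > r=11.5); Taking the first minus the rest: none of the subtracted shapes is present at this height, so the 6×14 cube is unchanged — area = 84.00 mm². Checking containment: at z = 19.75 the cross-section extends beyond the z = 2.25 cross-section by about 2.24 mm².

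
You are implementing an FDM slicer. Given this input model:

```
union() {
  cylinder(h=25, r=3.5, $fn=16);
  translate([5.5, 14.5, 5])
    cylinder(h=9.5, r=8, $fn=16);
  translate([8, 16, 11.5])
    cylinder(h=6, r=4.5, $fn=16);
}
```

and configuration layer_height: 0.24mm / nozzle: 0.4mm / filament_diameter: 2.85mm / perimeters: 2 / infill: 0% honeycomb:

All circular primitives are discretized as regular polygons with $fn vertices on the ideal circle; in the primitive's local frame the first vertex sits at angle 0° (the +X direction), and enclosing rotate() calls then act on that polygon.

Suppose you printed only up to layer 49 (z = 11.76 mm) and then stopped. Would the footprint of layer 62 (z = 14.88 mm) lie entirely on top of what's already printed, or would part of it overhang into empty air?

Compare the two slices. At z = 11.76: the r=3.5 cylinder gives a regular 16-gon of circumradius 3.5 (constant along its height) (area = (16/2)·3.500²·sin(360°/16) = 37.50 mm²); the r=8 cylinder at (5.5, 14.5) contributes a regular 16-gon of circumradius 8 (area = (16/2)·8.000²·sin(360°/16) = 195.93 mm²); the cylinder at (8, 16): section is a regular 16-gon, circumradius r=4.5 (area = (16/2)·4.500²·sin(360°/16) = 61.99 mm²); Merging all regions: the regions partially overlap — summed areas 295.43 mm² minus the doubly-counted overlap 61.99 mm² gives 233.44 mm² — area = 233.44 mm². At z = 14.88: the cylinder: section is a regular 16-gon, circumradius r=3.5 (area = (16/2)·3.500²·sin(360°/16) = 37.50 mm²); the cylinder at (5.5, 14.5) is absent (z outside [5, 14.5]); the r=4.5 cylinder at (8, 16) contributes a regular 16-gon of circumradius 4.5 (area = (16/2)·4.500²·sin(360°/16) = 61.99 mm²); Taking the union: the 2 present regions are separate (no shared area or edge), so areas and boundary lengths simply add and each stays a separate island — area = 99.50 mm². Checking containment: the cross-section at z = 14.88 is a subset of the cross-section at z = 11.76.

entirely on top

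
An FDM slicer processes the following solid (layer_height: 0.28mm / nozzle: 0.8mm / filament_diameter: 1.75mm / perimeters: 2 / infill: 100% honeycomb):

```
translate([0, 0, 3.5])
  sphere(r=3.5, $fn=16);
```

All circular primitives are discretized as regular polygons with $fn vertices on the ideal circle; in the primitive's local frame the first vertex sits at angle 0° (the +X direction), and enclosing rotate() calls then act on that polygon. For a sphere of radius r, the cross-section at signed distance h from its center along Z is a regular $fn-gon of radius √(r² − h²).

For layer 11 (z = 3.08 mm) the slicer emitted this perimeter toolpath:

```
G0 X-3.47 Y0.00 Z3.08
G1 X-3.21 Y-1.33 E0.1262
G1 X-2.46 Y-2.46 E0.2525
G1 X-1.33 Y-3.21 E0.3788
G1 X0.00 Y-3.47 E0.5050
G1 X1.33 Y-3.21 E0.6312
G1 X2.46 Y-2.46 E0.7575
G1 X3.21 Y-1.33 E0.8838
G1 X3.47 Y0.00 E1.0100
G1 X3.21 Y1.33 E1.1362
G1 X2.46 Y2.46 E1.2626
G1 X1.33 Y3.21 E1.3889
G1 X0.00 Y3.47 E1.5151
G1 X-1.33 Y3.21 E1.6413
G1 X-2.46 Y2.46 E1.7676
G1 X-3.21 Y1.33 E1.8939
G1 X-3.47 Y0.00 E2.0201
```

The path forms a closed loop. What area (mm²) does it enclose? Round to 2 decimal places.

36.96 mm²

Apply the shoelace formula to the sequence of (X, Y) vertices; enclosed area = 36.96 mm².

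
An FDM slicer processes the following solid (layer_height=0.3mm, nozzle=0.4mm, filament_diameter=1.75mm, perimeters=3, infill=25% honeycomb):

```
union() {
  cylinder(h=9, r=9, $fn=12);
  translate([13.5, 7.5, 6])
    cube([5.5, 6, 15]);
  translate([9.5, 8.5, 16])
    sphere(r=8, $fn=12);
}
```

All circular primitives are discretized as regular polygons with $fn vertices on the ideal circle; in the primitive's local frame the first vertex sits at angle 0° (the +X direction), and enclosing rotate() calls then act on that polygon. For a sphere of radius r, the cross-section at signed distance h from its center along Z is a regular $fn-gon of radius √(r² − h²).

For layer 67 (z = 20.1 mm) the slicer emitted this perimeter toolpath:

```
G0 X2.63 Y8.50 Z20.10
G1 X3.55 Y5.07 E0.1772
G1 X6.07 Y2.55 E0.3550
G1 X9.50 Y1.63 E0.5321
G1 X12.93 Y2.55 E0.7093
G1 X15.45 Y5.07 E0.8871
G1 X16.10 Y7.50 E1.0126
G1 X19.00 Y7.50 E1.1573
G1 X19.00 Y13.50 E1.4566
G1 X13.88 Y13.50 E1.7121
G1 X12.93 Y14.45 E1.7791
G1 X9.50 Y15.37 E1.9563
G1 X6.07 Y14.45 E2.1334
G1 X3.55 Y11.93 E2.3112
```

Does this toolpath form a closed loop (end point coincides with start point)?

Start point (G0): (2.63, 8.50). End point (last G1): the path does not return to the start — open.

no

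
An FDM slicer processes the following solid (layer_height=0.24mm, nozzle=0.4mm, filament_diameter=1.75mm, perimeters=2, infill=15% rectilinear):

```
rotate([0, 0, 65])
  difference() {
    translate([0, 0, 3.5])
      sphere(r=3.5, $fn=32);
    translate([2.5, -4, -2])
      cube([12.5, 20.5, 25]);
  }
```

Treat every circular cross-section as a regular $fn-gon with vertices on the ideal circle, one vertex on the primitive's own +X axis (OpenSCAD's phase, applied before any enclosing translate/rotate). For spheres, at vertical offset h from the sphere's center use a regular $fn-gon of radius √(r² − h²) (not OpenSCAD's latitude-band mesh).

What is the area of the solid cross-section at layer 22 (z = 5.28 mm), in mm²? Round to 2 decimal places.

At z = 5.28 mm: the sphere: section is a regular 32-gon, circumradius = √(r²−h²) = √(3.5²−1.78²) = 3.014 (area = (32/2)·3.014²·sin(360°/32) = 28.35 mm²); the 12.5×20.5 cube at (2.5, -4) contributes its full rectangle (area 256.25 mm²); Taking the first minus the rest: starting from the r=3.5 sphere (28.35 mm²), the 12.5×20.5 cube at (2.5, -4) partially overlaps it — only the 1.14 mm² overlap (of its 256.25 mm²) is removed, clipping the outline — area = 27.21 mm²; (whole slice rotated 65° about Z — lengths, areas and connectivity unchanged). Overall, the cross-section is a single solid region. Net area = 27.21 mm².

27.21 mm²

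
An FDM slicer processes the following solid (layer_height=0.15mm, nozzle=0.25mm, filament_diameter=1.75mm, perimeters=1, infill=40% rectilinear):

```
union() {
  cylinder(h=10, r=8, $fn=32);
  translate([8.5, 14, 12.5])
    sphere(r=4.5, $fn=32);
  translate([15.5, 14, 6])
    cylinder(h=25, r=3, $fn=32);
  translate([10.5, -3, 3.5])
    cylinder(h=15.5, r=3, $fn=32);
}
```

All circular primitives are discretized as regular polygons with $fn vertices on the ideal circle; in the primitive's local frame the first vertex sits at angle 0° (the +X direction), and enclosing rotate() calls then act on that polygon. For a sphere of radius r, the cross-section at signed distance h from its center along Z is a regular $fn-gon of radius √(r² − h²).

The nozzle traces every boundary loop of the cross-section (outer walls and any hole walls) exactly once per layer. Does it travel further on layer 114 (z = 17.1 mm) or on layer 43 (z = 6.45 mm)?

layer 43 (z = 6.45 mm)

Layer 114 (z = 17.1): the cylinder is absent (z outside [0, 10]); the sphere at (8.5, 14) does not reach this height (|z−center|=4.600 > r=4.5); the r=3 cylinder at (15.5, 14) gives a regular 32-gon of circumradius 3 (constant along its height) (perimeter = 2·32·3.000·sin(180°/32) = 18.82 mm); the r=3 cylinder at (10.5, -3) gives a regular 32-gon of circumradius 3 (constant along its height) (perimeter = 2·32·3.000·sin(180°/32) = 18.82 mm); Combining (union): the 2 present regions are separate (no shared area or edge), so areas and boundary lengths simply add and each stays a separate island — boundary = 37.64 mm. So its perimeter = 37.64 mm. Layer 43 (z = 6.45): the r=8 cylinder contributes a regular 32-gon of circumradius 8 (perimeter = 2·32·8.000·sin(180°/32) = 50.18 mm); the sphere at (8.5, 14) does not reach this height (|z−center|=6.050 > r=4.5); the r=3 cylinder at (15.5, 14) contributes a regular 32-gon of circumradius 3 (perimeter = 2·32·3.000·sin(180°/32) = 18.82 mm); the r=3 cylinder at (10.5, -3) contributes a regular 32-gon of circumradius 3 (perimeter = 2·32·3.000·sin(180°/32) = 18.82 mm); Combining (union): the regions partially overlap (shared area 0.02 mm²), so the edge portions inside another operand are dropped and the merged outline is re-measured after clipping — boundary = 86.07 mm. So its perimeter = 86.07 mm. Layer 43 is larger (86.07 vs 37.64 mm).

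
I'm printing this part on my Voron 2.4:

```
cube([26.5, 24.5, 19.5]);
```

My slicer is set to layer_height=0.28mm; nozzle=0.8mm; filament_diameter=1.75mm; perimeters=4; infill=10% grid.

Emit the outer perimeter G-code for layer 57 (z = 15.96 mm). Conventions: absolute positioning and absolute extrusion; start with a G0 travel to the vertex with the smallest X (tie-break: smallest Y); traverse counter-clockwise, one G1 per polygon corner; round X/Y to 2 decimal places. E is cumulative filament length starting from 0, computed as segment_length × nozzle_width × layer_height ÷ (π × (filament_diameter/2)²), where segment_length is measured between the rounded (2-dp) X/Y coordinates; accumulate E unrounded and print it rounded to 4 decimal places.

At z = 15.96 mm: the cube (footprint 26.5×24.5) is included at this height. The outline is a single polygon with 4 vertices. Extrusion per mm of travel: 0.8 × 0.28 / (π × 0.875²) = 0.093128. Accumulating E over each segment gives final E = 9.4991.

G0 X0.00 Y0.00 Z15.96
G1 X26.50 Y0.00 E2.4679
G1 X26.50 Y24.50 E4.7495
G1 X0.00 Y24.50 E7.2174
G1 X0.00 Y0.00 E9.4991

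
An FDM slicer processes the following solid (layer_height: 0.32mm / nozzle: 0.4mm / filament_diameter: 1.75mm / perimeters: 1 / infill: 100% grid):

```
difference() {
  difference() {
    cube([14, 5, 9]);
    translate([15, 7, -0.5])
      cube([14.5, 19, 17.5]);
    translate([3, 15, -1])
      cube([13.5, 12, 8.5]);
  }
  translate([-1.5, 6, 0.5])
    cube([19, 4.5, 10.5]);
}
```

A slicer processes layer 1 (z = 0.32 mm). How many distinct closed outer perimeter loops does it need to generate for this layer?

At z = 0.32 mm: the 14×5 cube contributes its full rectangle; the cube at (15, 7) is present — its section is the full 14.5×19 rectangle; the cube at (3, 15) is present — its section is the full 13.5×12 rectangle; Taking the first minus the rest: starting from the 14×5 cube, the 14.5×19 cube at (15, 7) misses the remaining region (no effect); the 13.5×12 cube at (3, 15) misses the remaining region (no effect) — 1 connected region; the cube at (-1.5, 6) does not reach this height (z outside [0.5, 11]); Subtracting the remaining from the first: none of the subtracted shapes is present at this height, so that combined region is unchanged — 1 connected region. The result has 1 disconnected region.

1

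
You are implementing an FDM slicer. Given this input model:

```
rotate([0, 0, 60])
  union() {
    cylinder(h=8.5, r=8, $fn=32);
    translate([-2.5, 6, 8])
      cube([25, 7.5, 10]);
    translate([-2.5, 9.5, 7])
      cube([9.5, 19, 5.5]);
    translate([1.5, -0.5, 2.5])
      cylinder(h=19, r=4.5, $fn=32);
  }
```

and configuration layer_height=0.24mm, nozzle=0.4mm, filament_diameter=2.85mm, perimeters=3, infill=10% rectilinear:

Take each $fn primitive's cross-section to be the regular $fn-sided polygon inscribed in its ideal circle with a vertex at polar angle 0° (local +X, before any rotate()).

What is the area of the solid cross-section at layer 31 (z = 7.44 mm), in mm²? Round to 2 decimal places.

At z = 7.44 mm: the r=8 cylinder contributes a regular 32-gon of circumradius 8 (area = (32/2)·8.000²·sin(360°/32) = 199.77 mm²); the cube at (-2.5, 6) does not reach this height (z outside [8, 18]); the cube at (-2.5, 9.5) is present — its section is the full 9.5×19 rectangle (area 180.50 mm²); the r=4.5 cylinder at (1.5, -0.5) contributes a regular 32-gon of circumradius 4.5 (area = (32/2)·4.500²·sin(360°/32) = 63.21 mm²); Combining (union): the regions partially overlap — summed areas 443.48 mm² minus the doubly-counted overlap 63.21 mm² gives 380.27 mm² — area = 380.27 mm²; (rotated 60° about Z; rotation is an isometry so areas/perimeters/island counts are preserved). Overall, the cross-section has 2 separate islands. Net area = 380.27 mm².

380.27 mm²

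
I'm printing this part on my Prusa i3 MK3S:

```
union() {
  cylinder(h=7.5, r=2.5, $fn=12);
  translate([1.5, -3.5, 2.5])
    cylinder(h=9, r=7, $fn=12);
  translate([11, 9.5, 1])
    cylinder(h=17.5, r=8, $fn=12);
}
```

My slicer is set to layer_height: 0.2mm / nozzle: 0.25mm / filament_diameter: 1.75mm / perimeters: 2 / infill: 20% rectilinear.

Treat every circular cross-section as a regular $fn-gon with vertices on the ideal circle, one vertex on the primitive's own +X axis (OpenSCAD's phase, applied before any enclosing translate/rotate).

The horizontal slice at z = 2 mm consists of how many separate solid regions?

At z = 2 mm: the cylinder: section is a regular 12-gon, circumradius r=2.5; the cylinder at (1.5, -3.5) is absent (z outside [2.5, 11.5]); the r=8 cylinder at (11, 9.5) contributes a regular 12-gon of circumradius 8; Merging all regions: the 2 present regions are separate (no shared area or edge), so areas and boundary lengths simply add and each stays a separate island — 2 connected regions. The result has 2 disconnected regions.

2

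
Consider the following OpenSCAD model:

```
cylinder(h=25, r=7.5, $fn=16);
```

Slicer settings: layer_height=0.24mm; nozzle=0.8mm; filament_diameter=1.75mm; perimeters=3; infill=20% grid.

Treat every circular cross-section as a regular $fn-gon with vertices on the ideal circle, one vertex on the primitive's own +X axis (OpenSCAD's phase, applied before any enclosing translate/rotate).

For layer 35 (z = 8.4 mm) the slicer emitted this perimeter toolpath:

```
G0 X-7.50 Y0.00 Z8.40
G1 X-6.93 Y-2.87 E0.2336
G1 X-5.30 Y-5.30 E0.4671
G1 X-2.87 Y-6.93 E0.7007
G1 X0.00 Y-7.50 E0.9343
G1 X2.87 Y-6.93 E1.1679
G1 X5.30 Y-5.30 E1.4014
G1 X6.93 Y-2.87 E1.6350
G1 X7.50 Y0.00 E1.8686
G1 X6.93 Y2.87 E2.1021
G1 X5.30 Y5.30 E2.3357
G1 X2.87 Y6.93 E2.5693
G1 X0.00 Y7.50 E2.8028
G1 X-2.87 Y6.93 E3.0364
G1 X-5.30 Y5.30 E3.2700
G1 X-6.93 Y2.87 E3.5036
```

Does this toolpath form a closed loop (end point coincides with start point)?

no

Start point (G0): (-7.50, 0.00). End point (last G1): the path does not return to the start — open.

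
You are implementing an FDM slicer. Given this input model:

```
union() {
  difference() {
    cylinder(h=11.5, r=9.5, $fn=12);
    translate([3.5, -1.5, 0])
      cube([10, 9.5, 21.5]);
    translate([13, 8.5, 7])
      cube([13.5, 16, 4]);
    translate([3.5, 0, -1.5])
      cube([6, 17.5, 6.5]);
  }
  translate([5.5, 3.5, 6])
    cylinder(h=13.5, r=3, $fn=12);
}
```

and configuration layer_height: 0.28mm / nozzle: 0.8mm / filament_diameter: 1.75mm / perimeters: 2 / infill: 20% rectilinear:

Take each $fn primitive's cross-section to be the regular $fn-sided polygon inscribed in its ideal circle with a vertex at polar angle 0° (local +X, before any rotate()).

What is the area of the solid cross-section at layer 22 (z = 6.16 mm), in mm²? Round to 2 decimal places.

250.74 mm²

At z = 6.16 mm: the r=9.5 cylinder gives a regular 12-gon of circumradius 9.5 (constant along its height) (area = (12/2)·9.500²·sin(360°/12) = 270.75 mm²); the cube at (3.5, -1.5) is present — its section is the full 10×9.5 rectangle (area 95.00 mm²); the cube at (13, 8.5) is absent (z outside [7, 11]); the cube at (3.5, 0) does not reach this height (z outside [-1.5, 5]); After the difference (first − rest): starting from the r=9.5 cylinder (270.75 mm²), the 10×9.5 cube at (3.5, -1.5) partially overlaps it — only the 44.26 mm² overlap (of its 95.00 mm²) is removed, clipping the outline — area = 226.49 mm²; the r=3 cylinder at (5.5, 3.5) contributes a regular 12-gon of circumradius 3 (area = (12/2)·3.000²·sin(360°/12) = 27.00 mm²); Taking the union: the regions partially overlap — summed areas 253.49 mm² minus the doubly-counted overlap 2.75 mm² gives 250.74 mm² — area = 250.74 mm². Overall, the cross-section is a single solid region. Net area = 250.74 mm².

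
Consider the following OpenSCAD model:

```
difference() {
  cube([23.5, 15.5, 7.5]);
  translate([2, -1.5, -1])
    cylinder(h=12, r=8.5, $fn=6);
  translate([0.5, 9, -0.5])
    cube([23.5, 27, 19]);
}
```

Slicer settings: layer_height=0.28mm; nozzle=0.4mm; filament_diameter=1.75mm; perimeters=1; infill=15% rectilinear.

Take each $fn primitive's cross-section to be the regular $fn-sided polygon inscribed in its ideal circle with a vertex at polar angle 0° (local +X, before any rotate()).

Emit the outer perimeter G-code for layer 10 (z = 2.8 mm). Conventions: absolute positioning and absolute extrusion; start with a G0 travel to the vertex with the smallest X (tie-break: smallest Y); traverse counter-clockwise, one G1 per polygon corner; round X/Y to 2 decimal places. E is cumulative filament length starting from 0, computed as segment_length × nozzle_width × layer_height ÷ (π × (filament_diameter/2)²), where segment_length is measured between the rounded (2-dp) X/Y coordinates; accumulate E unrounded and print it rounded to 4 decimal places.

G0 X0.00 Y5.86 Z2.80
G1 X6.25 Y5.86 E0.2910
G1 X9.63 Y0.00 E0.6060
G1 X23.50 Y0.00 E1.2519
G1 X23.50 Y9.00 E1.6710
G1 X0.50 Y9.00 E2.7419
G1 X0.50 Y15.50 E3.0446
G1 X0.00 Y15.50 E3.0679
G1 X0.00 Y5.86 E3.5168

At z = 2.8 mm: the 23.5×15.5 cube contributes its full rectangle; the r=8.5 cylinder at (2, -1.5) gives a regular 6-gon of circumradius 8.5 (constant along its height); the cube at (0.5, 9) (footprint 23.5×27) is included at this height; Taking the first minus the rest: starting from the 23.5×15.5 cube, the r=8.5 cylinder at (2, -1.5) partially overlaps it — only the 46.55 mm² overlap (of its 187.71 mm²) is removed, clipping the outline; the 23.5×27 cube at (0.5, 9) partially overlaps it — only the 149.50 mm² overlap (of its 634.50 mm²) is removed, clipping the outline — 1 connected region. The outline is a single polygon with 8 vertices. Extrusion per mm of travel: 0.4 × 0.28 / (π × 0.875²) = 0.046564. Accumulating E over each segment gives final E = 3.5168.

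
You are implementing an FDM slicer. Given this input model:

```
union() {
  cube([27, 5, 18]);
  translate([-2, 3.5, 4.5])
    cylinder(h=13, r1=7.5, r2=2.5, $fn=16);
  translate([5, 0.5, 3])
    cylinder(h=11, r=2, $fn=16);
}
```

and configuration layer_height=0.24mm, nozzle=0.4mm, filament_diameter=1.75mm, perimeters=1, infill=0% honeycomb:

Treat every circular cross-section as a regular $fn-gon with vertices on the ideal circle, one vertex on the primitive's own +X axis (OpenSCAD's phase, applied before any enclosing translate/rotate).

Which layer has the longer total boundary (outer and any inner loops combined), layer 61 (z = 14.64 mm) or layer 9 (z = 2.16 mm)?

Layer 61 (z = 14.64): the cube (footprint 27×5) is included at this height (perimeter 64.00 mm); the cone at (-2, 3.5): at t=0.780 of its height the radius interpolates to r₁+(r₂−r₁)t = 3.600, giving a regular 16-gon of that circumradius (perimeter = 2·16·3.600·sin(180°/16) = 22.47 mm); the cylinder at (5, 0.5) does not reach this height (z outside [3, 14]); Merging all regions: the regions partially overlap (shared area 5.38 mm²), so the edge portions inside another operand are dropped and the merged outline is re-measured after clipping — boundary = 75.80 mm. So its perimeter = 75.80 mm. Layer 9 (z = 2.16): the cube is present — its section is the full 27×5 rectangle (perimeter 64.00 mm); the cone at (-2, 3.5) is absent (z outside [4.5, 17.5]); the cylinder at (5, 0.5) is absent (z outside [3, 14]); Merging all regions: only the 27×5 cube is present, so the union is just that shape — boundary = 64.00 mm. So its perimeter = 64.00 mm. Layer 61 is larger (75.80 vs 64.00 mm).

layer 61 (z = 14.64 mm)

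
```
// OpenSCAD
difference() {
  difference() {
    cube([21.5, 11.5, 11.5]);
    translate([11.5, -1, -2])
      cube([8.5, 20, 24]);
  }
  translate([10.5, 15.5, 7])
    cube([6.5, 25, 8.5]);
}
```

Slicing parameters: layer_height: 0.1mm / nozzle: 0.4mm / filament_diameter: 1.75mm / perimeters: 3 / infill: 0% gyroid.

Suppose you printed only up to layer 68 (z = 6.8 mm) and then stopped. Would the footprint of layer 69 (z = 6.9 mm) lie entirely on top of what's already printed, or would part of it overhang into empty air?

Compare the two slices. At z = 6.8: the 21.5×11.5 cube contributes its full rectangle (area 247.25 mm²); the 8.5×20 cube at (11.5, -1) contributes its full rectangle (area 170.00 mm²); After the difference (first − rest): starting from the 21.5×11.5 cube (247.25 mm²), the 8.5×20 cube at (11.5, -1) partially overlaps it — only the 97.75 mm² overlap (of its 170.00 mm²) is removed, clipping the outline — area = 149.50 mm²; the cube at (10.5, 15.5) is absent (z outside [7, 15.5]); Taking the first minus the rest: none of the subtracted shapes is present at this height, so that combined region is unchanged — area = 149.50 mm². At z = 6.9: the cube (footprint 21.5×11.5) is included at this height (area 247.25 mm²); the cube at (11.5, -1) is present — its section is the full 8.5×20 rectangle (area 170.00 mm²); Taking the first minus the rest: starting from the 21.5×11.5 cube (247.25 mm²), the 8.5×20 cube at (11.5, -1) partially overlaps it — only the 97.75 mm² overlap (of its 170.00 mm²) is removed, clipping the outline — area = 149.50 mm²; the cube at (10.5, 15.5) is absent (z outside [7, 15.5]); Subtracting the remaining from the first: none of the subtracted shapes is present at this height, so the result so far is unchanged — area = 149.50 mm². Checking containment: the cross-section at z = 6.9 is a subset of the cross-section at z = 6.8.

entirely on top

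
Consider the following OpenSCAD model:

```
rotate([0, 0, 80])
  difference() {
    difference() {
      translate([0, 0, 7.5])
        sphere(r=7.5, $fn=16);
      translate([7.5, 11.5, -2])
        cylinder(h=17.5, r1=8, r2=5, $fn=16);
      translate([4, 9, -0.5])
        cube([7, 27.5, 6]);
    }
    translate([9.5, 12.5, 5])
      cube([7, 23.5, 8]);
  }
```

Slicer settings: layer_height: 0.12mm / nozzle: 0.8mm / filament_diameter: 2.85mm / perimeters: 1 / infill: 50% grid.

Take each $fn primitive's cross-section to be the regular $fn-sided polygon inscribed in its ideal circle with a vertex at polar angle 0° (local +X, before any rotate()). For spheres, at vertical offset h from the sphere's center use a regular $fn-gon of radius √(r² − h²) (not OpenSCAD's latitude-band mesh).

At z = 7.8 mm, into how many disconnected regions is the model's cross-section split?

At z = 7.8 mm: the r=7.5 sphere slices to a regular 16-gon of circumradius 7.494 (√(r²−h²) with h=0.3 from center); the cone at (7.5, 11.5) (r1=8→r2=5) has section circumradius 6.320 here — a regular 16-gon; the cube at (4, 9) is absent (z outside [-0.5, 5.5]); After the difference (first − rest): starting from the r=7.5 sphere, the cone at (7.5, 11.5) misses the remaining region (no effect) — 1 connected region; the cube at (9.5, 12.5) is present — its section is the full 7×23.5 rectangle; After the difference (first − rest): starting from the result so far, the 7×23.5 cube at (9.5, 12.5) misses the remaining region (no effect) — 1 connected region; (rotated 80° about Z; rotation is an isometry so areas/perimeters/island counts are preserved). The result has 1 disconnected region.

1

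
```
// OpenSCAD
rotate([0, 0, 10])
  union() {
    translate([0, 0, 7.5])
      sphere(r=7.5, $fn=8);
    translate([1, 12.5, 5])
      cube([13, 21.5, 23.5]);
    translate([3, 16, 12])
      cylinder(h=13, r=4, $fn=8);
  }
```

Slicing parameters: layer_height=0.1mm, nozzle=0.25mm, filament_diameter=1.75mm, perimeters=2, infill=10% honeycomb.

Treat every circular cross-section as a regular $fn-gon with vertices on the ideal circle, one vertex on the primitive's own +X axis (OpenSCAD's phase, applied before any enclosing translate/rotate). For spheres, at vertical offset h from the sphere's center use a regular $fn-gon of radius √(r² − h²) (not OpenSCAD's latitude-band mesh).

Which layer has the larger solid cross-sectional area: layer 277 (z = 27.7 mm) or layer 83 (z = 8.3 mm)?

Layer 277 (z = 27.7): the sphere is not intersected at this z (|z−center|=20.200 > r=7.5); the cube at (1, 12.5) is present — its section is the full 13×21.5 rectangle (area 279.50 mm²); the cylinder at (3, 16) is absent (z outside [12, 25]); Combining (union): only the 13×21.5 cube at (1, 12.5) is present, so the union is just that shape — area = 279.50 mm²; (rotated 10° about Z; rotation is an isometry so areas/perimeters/island counts are preserved). So its area = 279.50 mm². Layer 83 (z = 8.3): the r=7.5 sphere slices to a regular 8-gon of circumradius 7.457 (√(r²−h²) with h=0.8 from center) (area = (8/2)·7.457²·sin(360°/8) = 157.29 mm²); the cube at (1, 12.5) is present — its section is the full 13×21.5 rectangle (area 279.50 mm²); the cylinder at (3, 16) is not intersected at this z (z outside [12, 25]); Combining (union): the 2 present regions are separate (no shared area or edge), so areas and boundary lengths simply add and each stays a separate island — area = 436.79 mm²; (whole slice rotated 10° about Z — lengths, areas and connectivity unchanged). So its area = 436.79 mm². Layer 83 is larger (436.79 vs 279.50 mm²).

layer 83 (z = 8.3 mm)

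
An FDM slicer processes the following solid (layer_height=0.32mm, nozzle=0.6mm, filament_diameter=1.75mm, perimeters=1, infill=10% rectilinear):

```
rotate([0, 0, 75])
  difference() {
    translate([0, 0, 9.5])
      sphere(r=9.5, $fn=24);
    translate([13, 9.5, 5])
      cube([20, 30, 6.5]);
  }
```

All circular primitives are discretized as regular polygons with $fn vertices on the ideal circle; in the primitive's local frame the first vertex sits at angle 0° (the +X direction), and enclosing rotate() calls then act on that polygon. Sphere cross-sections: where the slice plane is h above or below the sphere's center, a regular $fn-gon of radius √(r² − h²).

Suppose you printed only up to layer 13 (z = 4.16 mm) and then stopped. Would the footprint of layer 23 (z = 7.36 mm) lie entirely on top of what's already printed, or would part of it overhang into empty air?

Compare the two slices. At z = 4.16: the r=9.5 sphere slices to a regular 24-gon of circumradius 7.857 (√(r²−h²) with h=5.34 from center) (area = (24/2)·7.857²·sin(360°/24) = 191.74 mm²); the cube at (13, 9.5) is absent (z outside [5, 11.5]); After the difference (first − rest): none of the subtracted shapes is present at this height, so the r=9.5 sphere is unchanged — area = 191.74 mm²; (whole slice rotated 75° about Z — lengths, areas and connectivity unchanged). At z = 7.36: the sphere: section is a regular 24-gon, circumradius = √(r²−h²) = √(9.5²−2.14²) = 9.256 (area = (24/2)·9.256²·sin(360°/24) = 266.08 mm²); the cube at (13, 9.5) is present — its section is the full 20×30 rectangle (area 600.00 mm²); After the difference (first − rest): starting from the r=9.5 sphere (266.08 mm²), the 20×30 cube at (13, 9.5) misses the remaining region (no effect) — area = 266.08 mm²; (whole slice rotated 75° about Z — lengths, areas and connectivity unchanged). Checking containment: at z = 7.36 the cross-section extends beyond the z = 4.16 cross-section by about 74.34 mm².

part overhangs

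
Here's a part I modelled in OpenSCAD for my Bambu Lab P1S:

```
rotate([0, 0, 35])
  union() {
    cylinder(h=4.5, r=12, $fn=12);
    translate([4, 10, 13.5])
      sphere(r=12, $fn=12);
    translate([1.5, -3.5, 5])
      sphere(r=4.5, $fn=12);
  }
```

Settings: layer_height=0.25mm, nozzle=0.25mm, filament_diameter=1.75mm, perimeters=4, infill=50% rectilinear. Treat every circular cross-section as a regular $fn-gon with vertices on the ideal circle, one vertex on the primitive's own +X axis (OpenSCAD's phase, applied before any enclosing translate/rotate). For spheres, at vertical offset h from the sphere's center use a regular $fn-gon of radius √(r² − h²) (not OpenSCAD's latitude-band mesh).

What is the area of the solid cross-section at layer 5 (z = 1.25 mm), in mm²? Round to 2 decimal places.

432.00 mm²

At z = 1.25 mm: the cylinder: section is a regular 12-gon, circumradius r=12 (area = (12/2)·12.000²·sin(360°/12) = 432.00 mm²); the sphere at (4, 10) does not reach this height (|z−center|=12.250 > r=12); the sphere at (1.5, -3.5): section is a regular 12-gon, circumradius = √(r²−h²) = √(4.5²−3.75²) = 2.487 (area = (12/2)·2.487²·sin(360°/12) = 18.56 mm²); Taking the union: the r=4.5 sphere at (1.5, -3.5) lies entirely inside the r=12 cylinder, so the union is just the r=12 cylinder — area = 432.00 mm²; (rotated 35° about Z; rotation is an isometry so areas/perimeters/island counts are preserved). Overall, the cross-section is a single solid region. Net area = 432.00 mm².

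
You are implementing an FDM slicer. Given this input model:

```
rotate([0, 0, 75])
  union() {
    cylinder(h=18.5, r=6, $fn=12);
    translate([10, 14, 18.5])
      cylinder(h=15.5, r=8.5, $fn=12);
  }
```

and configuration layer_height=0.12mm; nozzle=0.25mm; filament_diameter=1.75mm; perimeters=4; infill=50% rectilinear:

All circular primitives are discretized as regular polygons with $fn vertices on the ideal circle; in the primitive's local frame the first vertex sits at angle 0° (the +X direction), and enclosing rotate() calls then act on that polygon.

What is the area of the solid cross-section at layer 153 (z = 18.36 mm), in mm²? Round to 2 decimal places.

108.00 mm²

At z = 18.36 mm: the r=6 cylinder gives a regular 12-gon of circumradius 6 (constant along its height) (area = (12/2)·6.000²·sin(360°/12) = 108.00 mm²); the cylinder at (10, 14) is absent (z outside [18.5, 34]); Combining (union): only the r=6 cylinder is present, so the union is just that shape — area = 108.00 mm²; (whole slice rotated 75° about Z — lengths, areas and connectivity unchanged). Overall, the cross-section is a single solid region. Net area = 108.00 mm².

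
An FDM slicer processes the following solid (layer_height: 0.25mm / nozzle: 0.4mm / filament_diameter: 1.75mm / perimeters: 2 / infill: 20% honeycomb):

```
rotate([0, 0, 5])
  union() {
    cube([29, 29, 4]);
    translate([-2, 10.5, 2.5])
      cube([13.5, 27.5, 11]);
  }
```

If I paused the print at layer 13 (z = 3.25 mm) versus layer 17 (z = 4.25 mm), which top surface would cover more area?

Layer 13 (z = 3.25): the cube (footprint 29×29) is included at this height (area 841.00 mm²); the cube at (-2, 10.5) (footprint 13.5×27.5) is included at this height (area 371.25 mm²); Combining (union): the regions partially overlap — summed areas 1212.25 mm² minus the doubly-counted overlap 212.75 mm² gives 999.50 mm² — area = 999.50 mm²; (whole slice rotated 5° about Z — lengths, areas and connectivity unchanged). So its area = 999.50 mm². Layer 17 (z = 4.25): the cube is absent (z outside [0, 4]); the 13.5×27.5 cube at (-2, 10.5) contributes its full rectangle (area 371.25 mm²); Taking the union: only the 13.5×27.5 cube at (-2, 10.5) is present, so the union is just that shape — area = 371.25 mm²; (rotated 5° about Z; rotation is an isometry so areas/perimeters/island counts are preserved). So its area = 371.25 mm². Layer 13 is larger (999.50 vs 371.25 mm²).

layer 13 (z = 3.25 mm)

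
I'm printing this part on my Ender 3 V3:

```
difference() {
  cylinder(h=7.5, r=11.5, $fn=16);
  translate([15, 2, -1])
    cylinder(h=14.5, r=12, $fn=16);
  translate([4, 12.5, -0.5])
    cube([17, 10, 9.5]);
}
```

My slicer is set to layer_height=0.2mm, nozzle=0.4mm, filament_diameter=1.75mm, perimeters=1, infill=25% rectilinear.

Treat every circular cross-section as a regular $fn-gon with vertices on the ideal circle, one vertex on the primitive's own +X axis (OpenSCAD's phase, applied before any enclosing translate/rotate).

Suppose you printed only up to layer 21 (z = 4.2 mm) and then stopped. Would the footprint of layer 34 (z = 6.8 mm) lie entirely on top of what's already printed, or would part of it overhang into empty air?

Compare the two slices. At z = 4.2: the cylinder: section is a regular 16-gon, circumradius r=11.5 (area = (16/2)·11.500²·sin(360°/16) = 404.88 mm²); the r=12 cylinder at (15, 2) gives a regular 16-gon of circumradius 12 (constant along its height) (area = (16/2)·12.000²·sin(360°/16) = 440.85 mm²); the cube at (4, 12.5) (footprint 17×10) is included at this height (area 170.00 mm²); Subtracting the remaining from the first: starting from the r=11.5 cylinder (404.88 mm²), the r=12 cylinder at (15, 2) partially overlaps it — only the 98.24 mm² overlap (of its 440.85 mm²) is removed, clipping the outline; the 17×10 cube at (4, 12.5) misses the remaining region (no effect) — area = 306.64 mm². At z = 6.8: the r=11.5 cylinder contributes a regular 16-gon of circumradius 11.5 (area = (16/2)·11.500²·sin(360°/16) = 404.88 mm²); the r=12 cylinder at (15, 2) contributes a regular 16-gon of circumradius 12 (area = (16/2)·12.000²·sin(360°/16) = 440.85 mm²); the cube at (4, 12.5) (footprint 17×10) is included at this height (area 170.00 mm²); After the difference (first − rest): starting from the r=11.5 cylinder (404.88 mm²), the r=12 cylinder at (15, 2) partially overlaps it — only the 98.24 mm² overlap (of its 440.85 mm²) is removed, clipping the outline; the 17×10 cube at (4, 12.5) misses the remaining region (no effect) — area = 306.64 mm². Checking containment: the cross-section at z = 6.8 is a subset of the cross-section at z = 4.2.

entirely on top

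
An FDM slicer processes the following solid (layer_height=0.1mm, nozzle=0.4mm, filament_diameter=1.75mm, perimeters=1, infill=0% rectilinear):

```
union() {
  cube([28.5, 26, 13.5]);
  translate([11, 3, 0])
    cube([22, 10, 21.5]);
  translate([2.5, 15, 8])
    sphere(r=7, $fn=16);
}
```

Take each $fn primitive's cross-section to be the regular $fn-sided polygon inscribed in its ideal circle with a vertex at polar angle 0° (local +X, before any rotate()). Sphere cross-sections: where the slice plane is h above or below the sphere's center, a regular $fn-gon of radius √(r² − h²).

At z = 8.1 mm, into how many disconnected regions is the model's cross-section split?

1

At z = 8.1 mm: the cube (footprint 28.5×26) is included at this height; the 22×10 cube at (11, 3) contributes its full rectangle; the r=7 sphere at (2.5, 15) slices to a regular 16-gon of circumradius 6.999 (√(r²−h²) with h=0.1 from center); Merging all regions: the regions partially overlap (shared area 283.74 mm²), so overlapping operands fuse into one piece — 1 connected region. The result has 1 disconnected region.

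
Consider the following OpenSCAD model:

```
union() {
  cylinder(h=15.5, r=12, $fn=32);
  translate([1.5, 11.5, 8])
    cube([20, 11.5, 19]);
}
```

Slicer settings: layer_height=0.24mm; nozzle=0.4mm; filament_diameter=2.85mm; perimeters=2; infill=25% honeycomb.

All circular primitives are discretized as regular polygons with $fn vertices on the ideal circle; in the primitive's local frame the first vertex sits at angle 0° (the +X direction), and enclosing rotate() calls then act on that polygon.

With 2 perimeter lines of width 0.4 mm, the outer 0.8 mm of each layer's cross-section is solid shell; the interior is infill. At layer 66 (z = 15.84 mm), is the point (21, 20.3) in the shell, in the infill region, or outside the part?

At z = 15.84 mm: the cylinder is absent (z outside [0, 15.5]); the cube at (1.5, 11.5) (footprint 20×11.5) is included at this height; Merging all regions: only the 20×11.5 cube at (1.5, 11.5) is present, so the union is just that shape — 1 connected region. Overall, the cross-section is a single solid region. The nearest boundary edge runs (21.50, 11.50)→(21.50, 23.00); distance from the point to it = 0.50 mm. The point is inside the cross-section, 0.50 mm from the nearest boundary — within the 0.8 mm shell band (2 × 0.4).

shell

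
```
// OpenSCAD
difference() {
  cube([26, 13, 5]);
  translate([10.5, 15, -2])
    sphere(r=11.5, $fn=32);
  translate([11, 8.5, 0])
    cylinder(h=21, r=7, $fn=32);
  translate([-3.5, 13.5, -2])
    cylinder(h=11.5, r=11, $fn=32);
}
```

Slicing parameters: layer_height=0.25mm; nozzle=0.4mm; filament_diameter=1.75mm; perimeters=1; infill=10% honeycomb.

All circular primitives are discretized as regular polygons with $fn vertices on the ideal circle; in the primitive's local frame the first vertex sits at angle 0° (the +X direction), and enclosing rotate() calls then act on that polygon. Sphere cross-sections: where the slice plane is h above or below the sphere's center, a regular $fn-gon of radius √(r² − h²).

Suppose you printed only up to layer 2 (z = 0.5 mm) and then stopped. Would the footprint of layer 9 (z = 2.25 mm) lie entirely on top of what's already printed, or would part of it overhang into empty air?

Compare the two slices. At z = 0.5: the cube (footprint 26×13) is included at this height (area 338.00 mm²); the r=11.5 sphere at (10.5, 15) contributes a regular 32-gon of circumradius √(11.5²−2.5²) = 11.225 (area = (32/2)·11.225²·sin(360°/32) = 393.30 mm²); the cylinder at (11, 8.5): section is a regular 32-gon, circumradius r=7 (area = (32/2)·7.000²·sin(360°/32) = 152.95 mm²); the r=11 cylinder at (-3.5, 13.5) gives a regular 32-gon of circumradius 11 (constant along its height) (area = (32/2)·11.000²·sin(360°/32) = 377.69 mm²); Subtracting the remaining from the first: starting from the 26×13 cube (338.00 mm²), the r=11.5 sphere at (10.5, 15) partially overlaps it — only the 151.62 mm² overlap (of its 393.30 mm²) is removed, clipping the outline; the r=7 cylinder at (11, 8.5) partially overlaps it — only the 22.81 mm² overlap (of its 152.95 mm²) is removed, clipping the outline; the r=11 cylinder at (-3.5, 13.5) partially overlaps it — only the 15.46 mm² overlap (of its 377.69 mm²) is removed, clipping the outline — area = 148.11 mm². At z = 2.25: the 26×13 cube contributes its full rectangle (area 338.00 mm²); the r=11.5 sphere at (10.5, 15) contributes a regular 32-gon of circumradius √(11.5²−4.25²) = 10.686 (area = (32/2)·10.686²·sin(360°/32) = 356.43 mm²); the r=7 cylinder at (11, 8.5) gives a regular 32-gon of circumradius 7 (constant along its height) (area = (32/2)·7.000²·sin(360°/32) = 152.95 mm²); the cylinder at (-3.5, 13.5): section is a regular 32-gon, circumradius r=11 (area = (32/2)·11.000²·sin(360°/32) = 377.69 mm²); Taking the first minus the rest: starting from the 26×13 cube (338.00 mm²), the r=11.5 sphere at (10.5, 15) partially overlaps it — only the 135.87 mm² overlap (of its 356.43 mm²) is removed, clipping the outline; the r=7 cylinder at (11, 8.5) partially overlaps it — only the 30.47 mm² overlap (of its 152.95 mm²) is removed, clipping the outline; the r=11 cylinder at (-3.5, 13.5) partially overlaps it — only the 19.60 mm² overlap (of its 377.69 mm²) is removed, clipping the outline — area = 152.07 mm². Checking containment: at z = 2.25 the cross-section extends beyond the z = 0.5 cross-section by about 3.96 mm².

part overhangs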